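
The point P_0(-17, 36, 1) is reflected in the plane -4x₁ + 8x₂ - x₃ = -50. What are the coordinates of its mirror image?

With n = (-4, 8, -1), the signed offset is (n·P_0 − (-50))/|n|² = 405/81 = 5.
P_0' = P_0 − 2t·n = (-17, 36, 1) − 10·(-4, 8, -1) = (23, -44, 11).

(23, -44, 11)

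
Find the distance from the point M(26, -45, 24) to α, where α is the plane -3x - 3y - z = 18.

Normal vector n = (-3, -3, -1), and n·(26, -45, 24) - 18 = 15.
|n| = √(9 + 9 + 1) = √19, so the distance is |15|/√19 = 15/√19.

15/√19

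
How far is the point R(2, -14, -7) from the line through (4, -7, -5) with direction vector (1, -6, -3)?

Direction vector d = (1, -6, -3).
AP = (-2, -7, -2), and AP × d = (9, -8, 19).
|AP × d|² = 506 and |d|² = 46, so the distance is √(506/46) = √11.

√11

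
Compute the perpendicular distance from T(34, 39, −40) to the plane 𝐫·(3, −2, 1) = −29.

Normal vector n = (3, −2, 1), and n·(34, 39, −40) − (−29) = 13.
|n| = √(9 + 4 + 1) = √14, so the distance is |13|/√14 = 13√14/14.

13√14/14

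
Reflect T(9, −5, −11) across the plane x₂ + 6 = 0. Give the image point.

With n = (0, 1, 0), the signed offset is (n·T − (-6))/|n|² = 1/1 = 1.
T' = T − 2t·n = (9, −5, −11) − 2·(0, 1, 0) = (9, −7, −11).

(9, -7, -11)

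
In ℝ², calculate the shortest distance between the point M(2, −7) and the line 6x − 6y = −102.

The normal to the line is n = (6, −6) with |n| = 6√2.
|n·M − (-102)| = |54 − (-102)| = 156, so the distance is 156/(6√2) = 13√2.

13√2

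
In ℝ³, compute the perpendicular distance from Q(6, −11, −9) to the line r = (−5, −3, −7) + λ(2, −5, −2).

√57

Direction vector d = (2, −5, −2).
AP = (11, −8, −2), and AP × d = (6, 18, −39).
|AP × d|² = 1881 and |d|² = 33, so the distance is √(1881/33) = √57.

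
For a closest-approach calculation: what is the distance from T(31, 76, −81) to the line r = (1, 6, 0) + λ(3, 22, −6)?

3√433

Direction vector d = (3, 22, −6).
AP = (30, 70, −81); AP·d = 2116, |AP|² = 12361, |d|² = 529.
distance² = |AP|² − (AP·d)²/|d|² = 12361 − 4477456/529 = 3897, so the distance is 3√433.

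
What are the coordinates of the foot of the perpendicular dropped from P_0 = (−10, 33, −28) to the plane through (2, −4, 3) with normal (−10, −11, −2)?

The perpendicular from P_0 has direction n = (−10, −11, −2): r = (−10, 33, −28) + μ(−10, −11, −2).
Substitute into the plane: n·(P_0 + μn) = 18 gives -207 + 225μ = 18, so μ = 1.
Foot = (−10, 33, −28) + 1·(−10, −11, −2) = (−20, 22, −30).

(-20, 22, -30)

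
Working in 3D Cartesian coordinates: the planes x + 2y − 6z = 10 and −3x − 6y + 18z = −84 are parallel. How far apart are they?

18/√41

Divide the second equation by -3 to match normals: x + 2y − 6z = 28.
Both planes have normal n = (1, 2, −6), |n| = √41. Any point on the first plane is at distance |28 − 10|/|n| = 18/√41 from the second.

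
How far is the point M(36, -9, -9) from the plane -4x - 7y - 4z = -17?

Normal vector n = (-4, -7, -4), and n·(36, -9, -9) - (-17) = -28.
|n| = √(16 + 49 + 16) = 9, so the distance is |-28|/9 = 28/9.

28/9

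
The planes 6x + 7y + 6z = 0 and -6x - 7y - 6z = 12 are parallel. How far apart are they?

12/11

Divide the second equation by -1 to match normals: 6x + 7y + 6z = -12.
Both planes have normal n = (6, 7, 6), |n| = 11. Any point on the first plane is at distance |(-12) − 0|/|n| = 12/11 from the second.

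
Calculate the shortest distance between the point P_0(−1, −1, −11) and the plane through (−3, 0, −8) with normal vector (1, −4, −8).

10/3

The plane has equation n·(r − (−3, 0, −8)) = 0, i.e. n·r = 61.
d = |1·(-1) + (-4)·(-1) + (-8)·(-11) − 61| / √(1 + 16 + 64) = |30| / 9 = 10/3.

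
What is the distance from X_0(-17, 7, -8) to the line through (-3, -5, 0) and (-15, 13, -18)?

A direction vector is d = (-12, 18, -18).
AP = (-14, 12, -8); AP·d = 528, |AP|² = 404, |d|² = 792.
distance² = |AP|² − (AP·d)²/|d|² = 404 − 278784/792 = 52, so the distance is 2√13.

2√13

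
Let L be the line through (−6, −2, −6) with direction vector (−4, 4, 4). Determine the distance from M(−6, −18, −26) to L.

4√14

Direction vector d = (−4, 4, 4).
AP = (0, −16, −20); AP·d = -144, |AP|² = 656, |d|² = 48.
distance² = |AP|² − (AP·d)²/|d|² = 656 − 20736/48 = 224, so the distance is 4√14.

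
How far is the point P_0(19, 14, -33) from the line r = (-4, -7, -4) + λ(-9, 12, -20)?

√1186

Direction vector d = (-9, 12, -20).
AP = (23, 21, -29); AP·d = 625, |AP|² = 1811, |d|² = 625.
distance² = |AP|² − (AP·d)²/|d|² = 1811 − 390625/625 = 1186, so the distance is √1186.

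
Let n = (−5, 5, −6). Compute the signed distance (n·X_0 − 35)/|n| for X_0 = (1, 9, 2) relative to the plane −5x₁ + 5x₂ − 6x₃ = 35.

-7/√86

n·X_0 − 35 = -7.
|n| = √86, so the signed distance is -7/√86.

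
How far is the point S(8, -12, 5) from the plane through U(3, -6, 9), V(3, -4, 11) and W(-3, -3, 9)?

UV = (0, 2, 2) and UW = (-6, 3, 0), so a normal is n = UV × UW = (-6, -12, 12).
Then n·(8, -12, 5) - 162 = -6.
|n| = √(36 + 144 + 144) = 18, so the distance is |-6|/18 = 1/3.

1/3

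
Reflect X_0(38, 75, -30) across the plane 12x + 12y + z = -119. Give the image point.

With n = (12, 12, 1), the signed offset is (n·X_0 − (-119))/|n|² = 1445/289 = 5.
X_0' = X_0 − 2t·n = (38, 75, -30) − 10·(12, 12, 1) = (-82, -45, -40).

(-82, -45, -40)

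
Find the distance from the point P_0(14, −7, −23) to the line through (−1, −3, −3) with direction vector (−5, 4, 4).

8√2

Direction vector d = (−5, 4, 4).
AP = (15, −4, −20), and AP × d = (64, 40, 40).
|AP × d|² = 7296 and |d|² = 57, so the distance is √(7296/57) = √128 = 8√2.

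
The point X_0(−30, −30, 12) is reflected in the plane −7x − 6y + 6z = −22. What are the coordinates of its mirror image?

n = (−7, −6, 6), |n|² = 121, n·X_0 − (-22) = 484, so t = 484/121 = 4.
Foot F = X_0 − 4·n = (−2, −6, −12); the reflection is 2F − X_0 = (26, 18, −36).

(26, 18, -36)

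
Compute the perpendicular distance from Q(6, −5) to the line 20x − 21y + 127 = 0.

d = |20·6 + (-21)·(-5) − (-127)| / √(400 + 441) = |352|/29 = 352/29.

352/29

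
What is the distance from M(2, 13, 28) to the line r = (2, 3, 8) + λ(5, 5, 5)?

Direction vector d = (5, 5, 5).
AP = (0, 10, 20), and AP × d = (-50, 100, -50).
|AP × d|² = 15000 and |d|² = 75, so the distance is √(15000/75) = √200 = 10√2.

10√2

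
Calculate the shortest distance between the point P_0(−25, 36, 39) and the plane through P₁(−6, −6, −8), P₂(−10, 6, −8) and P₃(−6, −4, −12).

17/√41

P₁P₂ = (−4, 12, 0) and P₁P₃ = (0, 2, −4), so a normal is n = P₁P₂ × P₁P₃ = (−48, −16, −8).
n = (−48, −16, −8); n·P − 448 = -136; |n| = 8√41; distance = 136/(8√41) = 17/√41.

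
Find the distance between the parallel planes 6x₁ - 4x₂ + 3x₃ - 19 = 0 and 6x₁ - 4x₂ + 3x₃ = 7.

With common normal n = (6, -4, 3) (|n| = √61), the distance is |19 − 7|/|n| = 12/√61.

12/√61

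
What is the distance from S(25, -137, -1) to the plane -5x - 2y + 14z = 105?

d = |(-5)·25 + (-2)·(-137) + 14·(-1) − 105| / √(25 + 4 + 196) = |30| / 15 = 2.

2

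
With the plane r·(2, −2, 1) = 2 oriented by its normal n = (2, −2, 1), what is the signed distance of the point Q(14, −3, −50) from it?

n·Q − 2 = -18.
|n| = 3, so the signed distance is -18/3 = -6.

-6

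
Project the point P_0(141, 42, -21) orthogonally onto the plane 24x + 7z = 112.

The perpendicular from P_0 has direction n = (24, 0, 7): r = (141, 42, -21) + μ(24, 0, 7).
Substitute into the plane: n·(P_0 + μn) = 112 gives 3237 + 625μ = 112, so μ = -5.
Foot = (141, 42, -21) + (-5)·(24, 0, 7) = (21, 42, -56).

(21, 42, -56)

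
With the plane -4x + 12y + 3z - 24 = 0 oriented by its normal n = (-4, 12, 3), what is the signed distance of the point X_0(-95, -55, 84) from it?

-4

n·X_0 − 24 = -52.
|n| = 13, so the signed distance is -52/13 = -4.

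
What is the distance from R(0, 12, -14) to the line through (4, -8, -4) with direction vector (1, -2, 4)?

Direction vector d = (1, -2, 4).
AP = (-4, 20, -10); AP·d = -84, |AP|² = 516, |d|² = 21.
distance² = |AP|² − (AP·d)²/|d|² = 516 − 7056/21 = 180, so the distance is 6√5.

6√5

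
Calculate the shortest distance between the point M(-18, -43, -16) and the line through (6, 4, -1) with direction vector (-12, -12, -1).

√409

Direction vector d = (-12, -12, -1).
AP = (-24, -47, -15), and AP × d = (-133, 156, -276).
|AP × d|² = 118201 and |d|² = 289, so the distance is √(118201/289) = √409.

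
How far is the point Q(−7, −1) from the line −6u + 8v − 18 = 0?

8/5

d = |(-6)·(-7) + 8·(-1) − 18| / √(36 + 64) = |16|/10 = 8/5.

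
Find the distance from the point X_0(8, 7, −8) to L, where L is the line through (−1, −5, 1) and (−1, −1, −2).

9

A direction vector is d = (0, 4, −3).
AP = (9, 12, −9), and AP × d = (0, 27, 36).
|AP × d|² = 2025 and |d|² = 25, so the distance is √(2025/25) = √81 = 9.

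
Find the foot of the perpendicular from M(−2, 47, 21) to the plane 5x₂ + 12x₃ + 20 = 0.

(-2, 32, -15)

The perpendicular from M has direction n = (0, 5, 12): r = (−2, 47, 21) + μ(0, 5, 12).
Substitute into the plane: n·(M + μn) = -20 gives 487 + 169μ = -20, so μ = -3.
Foot = (−2, 47, 21) + (-3)·(0, 5, 12) = (−2, 32, −15).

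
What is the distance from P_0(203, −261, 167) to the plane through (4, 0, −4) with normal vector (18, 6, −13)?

The plane has equation n·(r − (4, 0, −4)) = 0, i.e. n·r = 124.
Then n·(203, −261, 167) − 124 = −207.
|n| = √(324 + 36 + 169) = 23, so the distance is |-207|/23 = 9.

9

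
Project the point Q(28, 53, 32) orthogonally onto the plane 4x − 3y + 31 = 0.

n = (4, −3, 0), |n|² = 25, and n·Q − (-31) = -16.
t = -16/25, so the foot is Q − t·n = (28, 53, 32) − (-16/25)·(4, −3, 0) = (764/25, 1277/25, 32).

(764/25, 1277/25, 32)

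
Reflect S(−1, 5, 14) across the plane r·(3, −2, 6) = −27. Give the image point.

(-13, 13, -10)

With n = (3, −2, 6), the signed offset is (n·S − (-27))/|n|² = 98/49 = 2.
S' = S − 2t·n = (−1, 5, 14) − 4·(3, −2, 6) = (−13, 13, −10).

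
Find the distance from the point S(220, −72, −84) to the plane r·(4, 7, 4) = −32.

d = |4·220 + 7·(-72) + 4·(-84) − (-32)| / √(16 + 49 + 16) = |72| / 9 = 8.

8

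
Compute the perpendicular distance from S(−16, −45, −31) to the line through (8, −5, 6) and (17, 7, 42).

A direction vector is d = (9, 12, 36).
AP = (−24, −40, −37); AP·d = -2028, |AP|² = 3545, |d|² = 1521.
distance² = |AP|² − (AP·d)²/|d|² = 3545 − 4112784/1521 = 841, so the distance is 29.

29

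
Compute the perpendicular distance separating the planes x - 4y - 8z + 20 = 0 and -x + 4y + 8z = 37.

Divide the second equation by -1 to match normals: x - 4y - 8z = -37.
Both planes have normal n = (1, -4, -8), |n| = 9. Any point on the first plane is at distance |(-37) − (-20)|/|n| = 17/9 from the second.

17/9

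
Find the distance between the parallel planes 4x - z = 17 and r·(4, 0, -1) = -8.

Both planes have normal n = (4, 0, -1), |n| = √17. Any point on the first plane is at distance |(-8) − 17|/|n| = 25/√17 from the second.

25/√17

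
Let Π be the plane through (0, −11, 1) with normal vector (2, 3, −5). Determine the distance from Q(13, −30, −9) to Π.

19/√38

The plane has equation n·(r − (0, −11, 1)) = 0, i.e. n·r = -38.
d = |2·13 + 3·(-30) + (-5)·(-9) − (-38)| / √(4 + 9 + 25) = |19| / √38 = 19/√38.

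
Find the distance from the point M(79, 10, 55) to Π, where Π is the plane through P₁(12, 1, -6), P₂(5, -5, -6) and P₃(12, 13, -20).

27/11

P₁P₂ = (-7, -6, 0) and P₁P₃ = (0, 12, -14), so a normal is n = P₁P₂ × P₁P₃ = (84, -98, -84).
Then n·(79, 10, 55) - 1414 = -378.
|n| = √(7056 + 9604 + 7056) = 154, so the distance is |-378|/154 = 27/11.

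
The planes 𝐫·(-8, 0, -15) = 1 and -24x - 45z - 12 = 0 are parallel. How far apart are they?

3/17

Divide the second equation by 3 to match normals: -8x - 15z = 4.
With common normal n = (-8, 0, -15) (|n| = 17), the distance is |1 − 4|/|n| = 3/17.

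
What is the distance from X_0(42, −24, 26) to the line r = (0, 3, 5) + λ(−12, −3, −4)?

Direction vector d = (−12, −3, −4).
AP = (42, −27, 21); AP·d = -507, |AP|² = 2934, |d|² = 169.
distance² = |AP|² − (AP·d)²/|d|² = 2934 − 257049/169 = 1413, so the distance is 3√157.

3√157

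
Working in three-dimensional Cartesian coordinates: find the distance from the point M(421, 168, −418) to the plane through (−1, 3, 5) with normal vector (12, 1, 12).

The plane has equation n·(r − (−1, 3, 5)) = 0, i.e. n·r = 51.
Then n·(421, 168, −418) − 51 = 153.
|n| = √(144 + 1 + 144) = 17, so the distance is |153|/17 = 9.

9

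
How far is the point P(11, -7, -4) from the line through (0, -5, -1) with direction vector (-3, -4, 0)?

√109

Direction vector d = (-3, -4, 0).
AP = (11, -2, -3), and AP × d = (-12, 9, -50).
|AP × d|² = 2725 and |d|² = 25, so the distance is √(2725/25) = √109.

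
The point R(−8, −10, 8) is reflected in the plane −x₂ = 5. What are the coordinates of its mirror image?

n = (0, −1, 0), |n|² = 1, n·R − 5 = 5, so t = 5/1 = 5.
Foot F = R − 5·n = (−8, −5, 8); the reflection is 2F − R = (−8, 0, 8).

(-8, 0, 8)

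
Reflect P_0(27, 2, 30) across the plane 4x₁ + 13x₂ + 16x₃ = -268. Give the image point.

With n = (4, 13, 16), the signed offset is (n·P_0 − (-268))/|n|² = 882/441 = 2.
P_0' = P_0 − 2t·n = (27, 2, 30) − 4·(4, 13, 16) = (11, -50, -34).

(11, -50, -34)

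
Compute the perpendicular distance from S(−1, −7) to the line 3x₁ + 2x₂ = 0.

d = |3·(-1) + 2·(-7) − 0| / √(9 + 4) = |-17|/√13 = 17/√13.

17/√13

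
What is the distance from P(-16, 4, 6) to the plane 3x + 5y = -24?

4/√34

Normal vector n = (3, 5, 0), and n·(-16, 4, 6) - (-24) = -4.
|n| = √(9 + 25 + 0) = √34, so the distance is |-4|/√34 = 2√34/17.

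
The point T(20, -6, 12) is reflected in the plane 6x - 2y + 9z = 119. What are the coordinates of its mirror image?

With n = (6, -2, 9), the signed offset is (n·T − 119)/|n|² = 121/121 = 1.
T' = T − 2t·n = (20, -6, 12) − 2·(6, -2, 9) = (8, -2, -6).

(8, -2, -6)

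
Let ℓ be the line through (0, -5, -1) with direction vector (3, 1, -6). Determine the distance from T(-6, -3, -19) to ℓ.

Direction vector d = (3, 1, -6).
AP = (-6, 2, -18), and AP × d = (6, -90, -12).
|AP × d|² = 8280 and |d|² = 46, so the distance is √(8280/46) = √180 = 6√5.

6√5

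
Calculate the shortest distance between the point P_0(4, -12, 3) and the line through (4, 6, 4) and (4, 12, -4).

A direction vector is d = (0, 6, -8).
AP = (0, -18, -1); AP·d = -100, |AP|² = 325, |d|² = 100.
distance² = |AP|² − (AP·d)²/|d|² = 325 − 10000/100 = 225, so the distance is 15.

15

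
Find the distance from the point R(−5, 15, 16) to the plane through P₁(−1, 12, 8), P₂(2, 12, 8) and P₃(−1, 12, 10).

P₁P₂ = (3, 0, 0) and P₁P₃ = (0, 0, 2), so a normal is n = P₁P₂ × P₁P₃ = (0, −6, 0).
Then n·(−5, 15, 16) − (−72) = −18.
|n| = √(0 + 36 + 0) = 6, so the distance is |-18|/6 = 3.

3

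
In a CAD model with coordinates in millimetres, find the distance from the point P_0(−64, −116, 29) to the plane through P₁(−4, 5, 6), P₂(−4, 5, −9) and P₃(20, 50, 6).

P₁P₂ = (0, 0, −15) and P₁P₃ = (24, 45, 0), so a normal is n = P₁P₂ × P₁P₃ = (675, −360, 0).
n = (675, −360, 0); n·P − (-4500) = 3060; |n| = 765; distance = 3060/765 = 4.

4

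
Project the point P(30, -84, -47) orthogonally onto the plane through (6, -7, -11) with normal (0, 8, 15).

(30, -52, 13)

The perpendicular from P has direction n = (0, 8, 15): r = (30, -84, -47) + μ(0, 8, 15).
Substitute into the plane: n·(P + μn) = -221 gives -1377 + 289μ = -221, so μ = 4.
Foot = (30, -84, -47) + 4·(0, 8, 15) = (30, -52, 13).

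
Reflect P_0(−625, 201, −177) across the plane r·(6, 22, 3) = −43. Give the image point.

(-14471/23, 4271/23, -4119/23)

n = (6, 22, 3), |n|² = 529, n·P_0 − (-43) = 184, so t = 184/529 = 8/23.
Foot F = P_0 − (8/23)·n = (−14423/23, 4447/23, −4095/23); the reflection is 2F − P_0 = (−14471/23, 4271/23, −4119/23).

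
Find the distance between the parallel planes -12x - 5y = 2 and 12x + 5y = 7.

Divide the second equation by -1 to match normals: -12x - 5y = -7.
Both planes have normal n = (-12, -5, 0), |n| = 13. Any point on the first plane is at distance |(-7) − 2|/|n| = 9/13 from the second.

9/13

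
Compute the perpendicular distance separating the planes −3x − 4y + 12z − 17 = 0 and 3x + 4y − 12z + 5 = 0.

Divide the second equation by -1 to match normals: −3x − 4y + 12z = 5.
Both planes have normal n = (−3, −4, 12), |n| = 13. Any point on the first plane is at distance |5 − 17|/|n| = 12/13 from the second.

12/13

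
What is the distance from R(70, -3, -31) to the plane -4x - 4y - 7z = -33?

n = (-4, -4, -7); n·P − (-33) = -18; |n| = 9; distance = 18/9 = 2.

2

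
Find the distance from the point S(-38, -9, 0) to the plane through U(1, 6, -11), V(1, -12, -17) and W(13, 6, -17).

UV = (0, -18, -6) and UW = (12, 0, -6), so a normal is n = UV × UW = (108, -72, 216).
n = (108, -72, 216); n·P − (-2700) = -756; |n| = 252; distance = 756/252 = 3.

3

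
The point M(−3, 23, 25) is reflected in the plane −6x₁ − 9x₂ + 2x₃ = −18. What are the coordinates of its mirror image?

With n = (−6, −9, 2), the signed offset is (n·M − (-18))/|n|² = -121/121 = -1.
M' = M − 2t·n = (−3, 23, 25) − (-2)·(−6, −9, 2) = (−15, 5, 29).

(-15, 5, 29)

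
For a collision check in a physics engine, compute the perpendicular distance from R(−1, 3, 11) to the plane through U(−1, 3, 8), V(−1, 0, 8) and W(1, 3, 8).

UV = (0, −3, 0) and UW = (2, 0, 0), so a normal is n = UV × UW = (0, 0, 6).
d = |6·11 − 48| / √(0 + 0 + 36) = |18| / 6 = 3.

3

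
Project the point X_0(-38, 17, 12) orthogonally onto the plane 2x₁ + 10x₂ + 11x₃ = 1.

(-40, 7, 1)

The perpendicular from X_0 has direction n = (2, 10, 11): r = (-38, 17, 12) + λ(2, 10, 11).
Substitute into the plane: n·(X_0 + λn) = 1 gives 226 + 225λ = 1, so λ = -1.
Foot = (-38, 17, 12) + (-1)·(2, 10, 11) = (-40, 7, 1).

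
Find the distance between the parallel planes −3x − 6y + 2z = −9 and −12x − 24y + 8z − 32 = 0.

17/7

Divide the second equation by 4 to match normals: −3x − 6y + 2z = 8.
With common normal n = (−3, −6, 2) (|n| = 7), the distance is |(-9) − 8|/|n| = 17/7.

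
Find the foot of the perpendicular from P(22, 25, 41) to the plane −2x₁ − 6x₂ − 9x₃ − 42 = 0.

(12, -5, -4)

The perpendicular from P has direction n = (−2, −6, −9): r = (22, 25, 41) + t(−2, −6, −9).
Substitute into the plane: n·(P + tn) = 42 gives -563 + 121t = 42, so t = 5.
Foot = (22, 25, 41) + 5·(−2, −6, −9) = (12, −5, −4).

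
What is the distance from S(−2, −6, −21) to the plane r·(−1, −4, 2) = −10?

d = |(-1)·(-2) + (-4)·(-6) + 2·(-21) − (-10)| / √(1 + 16 + 4) = |-6| / √21 = 2√21/7.

6/√21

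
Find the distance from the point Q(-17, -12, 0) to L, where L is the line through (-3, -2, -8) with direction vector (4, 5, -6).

2√13

Direction vector d = (4, 5, -6).
AP = (-14, -10, 8), and AP × d = (20, -52, -30).
|AP × d|² = 4004 and |d|² = 77, so the distance is √(4004/77) = √52 = 2√13.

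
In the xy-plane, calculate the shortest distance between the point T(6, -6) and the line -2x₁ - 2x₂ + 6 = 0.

3√2/2

d = |(-2)·6 + (-2)·(-6) − (-6)| / √(4 + 4) = |6|/(2√2) = 3√2/2.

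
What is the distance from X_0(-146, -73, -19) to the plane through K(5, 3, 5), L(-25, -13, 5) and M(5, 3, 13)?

KL = (-30, -16, 0) and KM = (0, 0, 8), so a normal is n = KL × KM = (-128, 240, 0).
d = |(-128)·(-146) + 240·(-73) − 80| / √(16384 + 57600 + 0) = |1088| / 272 = 4.

4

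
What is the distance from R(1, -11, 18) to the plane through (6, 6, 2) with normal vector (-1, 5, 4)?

8√42/21

The plane has equation n·(r − (6, 6, 2)) = 0, i.e. n·r = 32.
Then n·(1, -11, 18) - 32 = -16.
|n| = √(1 + 25 + 16) = √42, so the distance is |-16|/√42 = 16/√42.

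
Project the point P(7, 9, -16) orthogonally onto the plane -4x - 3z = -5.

(11, 9, -13)

The perpendicular from P has direction n = (-4, 0, -3): r = (7, 9, -16) + λ(-4, 0, -3).
Substitute into the plane: n·(P + λn) = -5 gives 20 + 25λ = -5, so λ = -1.
Foot = (7, 9, -16) + (-1)·(-4, 0, -3) = (11, 9, -13).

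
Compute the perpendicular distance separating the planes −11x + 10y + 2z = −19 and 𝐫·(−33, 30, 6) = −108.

Divide the second equation by 3 to match normals: −11x + 10y + 2z = -36.
With common normal n = (−11, 10, 2) (|n| = 15), the distance is |(-19) − (-36)|/|n| = 17/15.

17/15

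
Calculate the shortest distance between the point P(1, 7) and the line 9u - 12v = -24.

The normal to the line is n = (9, -12) with |n| = 15.
|n·P − (-24)| = |-75 − (-24)| = 51, so the distance is 51/15 = 17/5.

17/5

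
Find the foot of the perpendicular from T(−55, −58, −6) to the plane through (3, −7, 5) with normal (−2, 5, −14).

n = (−2, 5, −14), |n|² = 225, and n·T − (-111) = 15.
t = 15/225 = 1/15, so the foot is T − t·n = (−55, −58, −6) − (1/15)·(−2, 5, −14) = (−823/15, −175/3, −76/15).

(-823/15, -175/3, -76/15)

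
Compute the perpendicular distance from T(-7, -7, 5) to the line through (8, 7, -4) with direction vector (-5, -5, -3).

Direction vector d = (-5, -5, -3).
AP = (-15, -14, 9); AP·d = 118, |AP|² = 502, |d|² = 59.
distance² = |AP|² − (AP·d)²/|d|² = 502 − 13924/59 = 266, so the distance is √266.

√266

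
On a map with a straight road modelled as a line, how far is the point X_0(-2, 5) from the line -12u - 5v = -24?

The normal to the line is n = (-12, -5) with |n| = 13.
|n·X_0 − (-24)| = |-1 − (-24)| = 23, so the distance is 23/13.

23/13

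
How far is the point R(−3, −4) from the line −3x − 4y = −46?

71/5

The normal to the line is n = (−3, −4) with |n| = 5.
|n·R − (-46)| = |25 − (-46)| = 71, so the distance is 71/5.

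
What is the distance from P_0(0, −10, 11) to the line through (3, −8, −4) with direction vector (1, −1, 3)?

√62

Direction vector d = (1, −1, 3).
AP = (−3, −2, 15); AP·d = 44, |AP|² = 238, |d|² = 11.
distance² = |AP|² − (AP·d)²/|d|² = 238 − 1936/11 = 62, so the distance is √62.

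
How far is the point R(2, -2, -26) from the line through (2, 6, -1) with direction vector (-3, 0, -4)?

17

Direction vector d = (-3, 0, -4).
AP = (0, -8, -25); AP·d = 100, |AP|² = 689, |d|² = 25.
distance² = |AP|² − (AP·d)²/|d|² = 689 − 10000/25 = 289, so the distance is 17.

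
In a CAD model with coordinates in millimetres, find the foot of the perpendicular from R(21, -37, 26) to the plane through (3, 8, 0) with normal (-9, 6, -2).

(-15, -13, 18)

The perpendicular from R has direction n = (-9, 6, -2): r = (21, -37, 26) + μ(-9, 6, -2).
Substitute into the plane: n·(R + μn) = 21 gives -463 + 121μ = 21, so μ = 4.
Foot = (21, -37, 26) + 4·(-9, 6, -2) = (-15, -13, 18).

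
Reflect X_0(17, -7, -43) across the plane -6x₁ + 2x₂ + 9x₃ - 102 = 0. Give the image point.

With n = (-6, 2, 9), the signed offset is (n·X_0 − 102)/|n|² = -605/121 = -5.
X_0' = X_0 − 2t·n = (17, -7, -43) − (-10)·(-6, 2, 9) = (-43, 13, 47).

(-43, 13, 47)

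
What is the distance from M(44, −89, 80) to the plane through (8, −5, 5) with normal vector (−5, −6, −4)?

The plane has equation n·(r − (8, −5, 5)) = 0, i.e. n·r = -30.
Then n·(44, −89, 80) − (−30) = 24.
|n| = √(25 + 36 + 16) = √77, so the distance is |24|/√77 = 24/√77.

24/√77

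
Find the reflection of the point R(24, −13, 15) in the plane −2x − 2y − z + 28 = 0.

With n = (−2, −2, −1), the signed offset is (n·R − (-28))/|n|² = -9/9 = -1.
R' = R − 2t·n = (24, −13, 15) − (-2)·(−2, −2, −1) = (20, −17, 13).

(20, -17, 13)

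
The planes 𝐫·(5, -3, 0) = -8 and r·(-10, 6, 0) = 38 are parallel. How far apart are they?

Divide the second equation by -2 to match normals: 5x - 3y = -19.
With common normal n = (5, -3, 0) (|n| = √34), the distance is |(-8) − (-19)|/|n| = 11/√34.

11/√34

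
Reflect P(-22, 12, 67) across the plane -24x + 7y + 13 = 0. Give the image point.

n = (-24, 7, 0), |n|² = 625, n·P − (-13) = 625, so t = 625/625 = 1.
Foot F = P − 1·n = (2, 5, 67); the reflection is 2F − P = (26, -2, 67).

(26, -2, 67)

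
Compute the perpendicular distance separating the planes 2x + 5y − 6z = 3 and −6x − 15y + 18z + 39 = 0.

Divide the second equation by -3 to match normals: 2x + 5y − 6z = 13.
With common normal n = (2, 5, −6) (|n| = √65), the distance is |3 − 13|/|n| = 10/√65.

2√65/13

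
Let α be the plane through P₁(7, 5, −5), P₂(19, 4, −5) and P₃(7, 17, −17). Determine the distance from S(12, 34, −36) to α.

19/17

P₁P₂ = (12, −1, 0) and P₁P₃ = (0, 12, −12), so a normal is n = P₁P₂ × P₁P₃ = (12, 144, 144).
n = (12, 144, 144); n·P − 84 = -228; |n| = 204; distance = 228/204 = 19/17.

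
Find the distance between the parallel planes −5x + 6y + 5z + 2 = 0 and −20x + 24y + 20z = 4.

Divide the second equation by 4 to match normals: −5x + 6y + 5z = 1.
With common normal n = (−5, 6, 5) (|n| = √86), the distance is |(-2) − 1|/|n| = 3/√86.

3/√86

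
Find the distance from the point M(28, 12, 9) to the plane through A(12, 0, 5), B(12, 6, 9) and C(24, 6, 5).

AB = (0, 6, 4) and AC = (12, 6, 0), so a normal is n = AB × AC = (-24, 48, -72).
n = (-24, 48, -72); n·P − (-648) = -96; |n| = 24√14; distance = 96/(24√14) = 4/√14.

4/√14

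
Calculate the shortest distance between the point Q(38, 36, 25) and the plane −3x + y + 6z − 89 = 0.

d = |(-3)·38 + 1·36 + 6·25 − 89| / √(9 + 1 + 36) = |-17| / √46 = 17√46/46.

17/√46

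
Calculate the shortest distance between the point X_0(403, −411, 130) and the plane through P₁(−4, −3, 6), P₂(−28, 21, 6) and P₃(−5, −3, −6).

8

P₁P₂ = (−24, 24, 0) and P₁P₃ = (−1, 0, −12), so a normal is n = P₁P₂ × P₁P₃ = (−288, −288, 24).
n = (−288, −288, 24); n·P − 2160 = 3264; |n| = 408; distance = 3264/408 = 8.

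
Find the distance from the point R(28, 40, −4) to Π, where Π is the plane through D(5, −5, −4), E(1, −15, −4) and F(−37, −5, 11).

DE = (−4, −10, 0) and DF = (−42, 0, 15), so a normal is n = DE × DF = (−150, 60, −420).
d = |(-150)·28 + 60·40 + (-420)·(-4) − 630| / √(22500 + 3600 + 176400) = |-750| / 450 = 5/3.

5/3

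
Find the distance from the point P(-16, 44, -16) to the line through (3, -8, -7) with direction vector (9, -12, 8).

√545

Direction vector d = (9, -12, 8).
AP = (-19, 52, -9), and AP × d = (308, 71, -240).
|AP × d|² = 157505 and |d|² = 289, so the distance is √(157505/289) = √545.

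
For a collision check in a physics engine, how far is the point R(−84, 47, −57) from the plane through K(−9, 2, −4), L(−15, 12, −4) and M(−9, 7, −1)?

KL = (−6, 10, 0) and KM = (0, 5, 3), so a normal is n = KL × KM = (30, 18, −30).
d = |30·(-84) + 18·47 + (-30)·(-57) − (-114)| / √(900 + 324 + 900) = |150| / (6√59) = 25/√59.

25/√59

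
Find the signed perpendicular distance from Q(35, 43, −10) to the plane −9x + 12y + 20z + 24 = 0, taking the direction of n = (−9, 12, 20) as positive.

1

n·Q − (-24) = 25.
|n| = 25, so the signed distance is 25/25 = 1.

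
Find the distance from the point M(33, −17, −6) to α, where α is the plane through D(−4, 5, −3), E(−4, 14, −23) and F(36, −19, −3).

DE = (0, 9, −20) and DF = (40, −24, 0), so a normal is n = DE × DF = (−480, −800, −360).
Then n·(33, −17, −6) − (−1000) = 920.
|n| = √(230400 + 640000 + 129600) = 1000, so the distance is |920|/1000 = 23/25.

23/25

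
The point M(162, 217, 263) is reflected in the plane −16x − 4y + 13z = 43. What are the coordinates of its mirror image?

With n = (−16, −4, 13), the signed offset is (n·M − 43)/|n|² = -84/441 = -4/21.
M' = M − 2t·n = (162, 217, 263) − (-8/21)·(−16, −4, 13) = (3274/21, 4525/21, 5627/21).

(3274/21, 4525/21, 5627/21)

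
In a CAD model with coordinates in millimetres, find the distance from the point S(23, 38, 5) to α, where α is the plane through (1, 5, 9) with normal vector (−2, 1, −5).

3√30/10

The plane has equation n·(r − (1, 5, 9)) = 0, i.e. n·r = -42.
Then n·(23, 38, 5) − (−42) = 9.
|n| = √(4 + 1 + 25) = √30, so the distance is |9|/√30 = 3√30/10.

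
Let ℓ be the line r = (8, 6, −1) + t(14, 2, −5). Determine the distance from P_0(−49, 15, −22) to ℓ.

Direction vector d = (14, 2, −5).
AP = (−57, 9, −21), and AP × d = (−3, −579, −240).
|AP × d|² = 392850 and |d|² = 225, so the distance is √(392850/225) = √1746 = 3√194.

3√194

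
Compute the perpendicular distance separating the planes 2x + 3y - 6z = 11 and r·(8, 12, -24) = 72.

1

Divide the second equation by 4 to match normals: 2x + 3y - 6z = 18.
With common normal n = (2, 3, -6) (|n| = 7), the distance is |11 − 18|/|n| = 7/7 = 1.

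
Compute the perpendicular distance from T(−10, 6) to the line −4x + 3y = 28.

6

The normal to the line is n = (−4, 3) with |n| = 5.
|n·T − 28| = |58 − 28| = 30, so the distance is 30/5 = 6.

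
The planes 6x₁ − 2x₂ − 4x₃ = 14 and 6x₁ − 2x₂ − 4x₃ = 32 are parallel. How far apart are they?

With common normal n = (6, −2, −4) (|n| = 2√14), the distance is |14 − 32|/|n| = 18/(2√14) = 9√14/14.

9√14/14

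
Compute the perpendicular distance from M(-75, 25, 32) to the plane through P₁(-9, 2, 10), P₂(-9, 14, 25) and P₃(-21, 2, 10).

27/√41

P₁P₂ = (0, 12, 15) and P₁P₃ = (-12, 0, 0), so a normal is n = P₁P₂ × P₁P₃ = (0, -180, 144).
d = |(-180)·25 + 144·32 − 1080| / √(0 + 32400 + 20736) = |-972| / (36√41) = 27√41/41.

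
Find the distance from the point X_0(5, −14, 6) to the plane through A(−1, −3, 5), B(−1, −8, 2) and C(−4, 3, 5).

AB = (0, −5, −3) and AC = (−3, 6, 0), so a normal is n = AB × AC = (18, 9, −15).
d = |18·5 + 9·(-14) + (-15)·6 − (-120)| / √(324 + 81 + 225) = |-6| / (3√70) = √70/35.

2/√70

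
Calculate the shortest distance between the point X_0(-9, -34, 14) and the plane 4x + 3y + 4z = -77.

5/√41

Normal vector n = (4, 3, 4), and n·(-9, -34, 14) - (-77) = -5.
|n| = √(16 + 9 + 16) = √41, so the distance is |-5|/√41 = 5√41/41.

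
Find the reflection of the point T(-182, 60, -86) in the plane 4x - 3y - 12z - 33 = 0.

n = (4, -3, -12), |n|² = 169, n·T − 33 = 91, so t = 91/169 = 7/13.
Foot F = T − (7/13)·n = (-2394/13, 801/13, -1034/13); the reflection is 2F − T = (-2422/13, 822/13, -950/13).

(-2422/13, 822/13, -950/13)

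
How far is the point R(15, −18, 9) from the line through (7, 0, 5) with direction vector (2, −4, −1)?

Direction vector d = (2, −4, −1).
AP = (8, −18, 4); AP·d = 84, |AP|² = 404, |d|² = 21.
distance² = |AP|² − (AP·d)²/|d|² = 404 − 7056/21 = 68, so the distance is 2√17.

2√17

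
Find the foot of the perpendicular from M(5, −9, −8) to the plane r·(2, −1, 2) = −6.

The perpendicular from M has direction n = (2, −1, 2): r = (5, −9, −8) + t(2, −1, 2).
Substitute into the plane: n·(M + tn) = -6 gives 3 + 9t = -6, so t = -1.
Foot = (5, −9, −8) + (-1)·(2, −1, 2) = (3, −8, −10).

(3, -8, -10)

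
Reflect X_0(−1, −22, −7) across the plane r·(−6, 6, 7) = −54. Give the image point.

(-13, -10, 7)

With n = (−6, 6, 7), the signed offset is (n·X_0 − (-54))/|n|² = -121/121 = -1.
X_0' = X_0 − 2t·n = (−1, −22, −7) − (-2)·(−6, 6, 7) = (−13, −10, 7).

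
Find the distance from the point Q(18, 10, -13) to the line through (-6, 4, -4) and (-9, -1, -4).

A direction vector is d = (-3, -5, 0).
AP = (24, 6, -9); AP·d = -102, |AP|² = 693, |d|² = 34.
distance² = |AP|² − (AP·d)²/|d|² = 693 − 10404/34 = 387, so the distance is 3√43.

3√43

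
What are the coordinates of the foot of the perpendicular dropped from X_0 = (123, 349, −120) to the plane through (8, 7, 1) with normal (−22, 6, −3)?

(2719/23, 8057/23, -2775/23)

n = (−22, 6, −3), |n|² = 529, and n·X_0 − (-137) = -115.
t = -115/529 = -5/23, so the foot is X_0 − t·n = (123, 349, −120) − (-5/23)·(−22, 6, −3) = (2719/23, 8057/23, −2775/23).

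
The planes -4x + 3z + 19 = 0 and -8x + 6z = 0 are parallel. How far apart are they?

19/5

Divide the second equation by 2 to match normals: -4x + 3z = 0.
With common normal n = (-4, 0, 3) (|n| = 5), the distance is |(-19) − 0|/|n| = 19/5.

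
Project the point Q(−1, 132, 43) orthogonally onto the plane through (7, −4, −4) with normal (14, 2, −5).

(11/3, 398/3, 124/3)

n = (14, 2, −5), |n|² = 225, and n·Q − 110 = -75.
t = -75/225 = -1/3, so the foot is Q − t·n = (−1, 132, 43) − (-1/3)·(14, 2, −5) = (11/3, 398/3, 124/3).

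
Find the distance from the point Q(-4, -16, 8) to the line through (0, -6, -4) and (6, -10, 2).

2√43

A direction vector is d = (6, -4, 6).
AP = (-4, -10, 12), and AP × d = (-12, 96, 76).
|AP × d|² = 15136 and |d|² = 88, so the distance is √(15136/88) = √172 = 2√43.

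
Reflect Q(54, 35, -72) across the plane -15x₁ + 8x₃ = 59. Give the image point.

n = (-15, 0, 8), |n|² = 289, n·Q − 59 = -1445, so t = -1445/289 = -5.
Foot F = Q − (-5)·n = (-21, 35, -32); the reflection is 2F − Q = (-96, 35, 8).

(-96, 35, 8)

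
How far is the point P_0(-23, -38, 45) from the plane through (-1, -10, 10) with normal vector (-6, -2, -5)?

13/√65

The plane has equation n·(r − (-1, -10, 10)) = 0, i.e. n·r = -24.
n = (-6, -2, -5); n·P − (-24) = 13; |n| = √65; distance = 13/√65 = √65/5.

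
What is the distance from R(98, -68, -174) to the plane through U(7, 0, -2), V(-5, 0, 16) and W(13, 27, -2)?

7

UV = (-12, 0, 18) and UW = (6, 27, 0), so a normal is n = UV × UW = (-486, 108, -324).
Then n·(98, -68, -174) - (-2754) = 4158.
|n| = √(236196 + 11664 + 104976) = 594, so the distance is |4158|/594 = 7.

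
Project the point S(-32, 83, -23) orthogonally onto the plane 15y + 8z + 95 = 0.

The perpendicular from S has direction n = (0, 15, 8): r = (-32, 83, -23) + t(0, 15, 8).
Substitute into the plane: n·(S + tn) = -95 gives 1061 + 289t = -95, so t = -4.
Foot = (-32, 83, -23) + (-4)·(0, 15, 8) = (-32, 23, -55).

(-32, 23, -55)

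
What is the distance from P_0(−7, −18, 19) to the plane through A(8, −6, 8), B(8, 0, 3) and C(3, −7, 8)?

AB = (0, 6, −5) and AC = (−5, −1, 0), so a normal is n = AB × AC = (−5, 25, 30).
Then n·(−7, −18, 19) − 50 = 105.
|n| = √(25 + 625 + 900) = 5√62, so the distance is |105|/(5√62) = 21√62/62.

21/√62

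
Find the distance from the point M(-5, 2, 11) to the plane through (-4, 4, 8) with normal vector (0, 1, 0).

The plane has equation n·(r − (-4, 4, 8)) = 0, i.e. n·r = 4.
n = (0, 1, 0); n·P − 4 = -2; |n| = 1; distance = 2/1 = 2.

2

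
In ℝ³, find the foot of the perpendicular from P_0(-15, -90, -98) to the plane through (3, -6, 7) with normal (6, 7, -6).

(-129/11, -948/11, -1114/11)

The perpendicular from P_0 has direction n = (6, 7, -6): r = (-15, -90, -98) + t(6, 7, -6).
Substitute into the plane: n·(P_0 + tn) = -66 gives -132 + 121t = -66, so t = 6/11.
Foot = (-15, -90, -98) + (6/11)·(6, 7, -6) = (-129/11, -948/11, -1114/11).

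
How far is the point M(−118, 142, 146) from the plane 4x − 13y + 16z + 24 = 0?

2

Normal vector n = (4, −13, 16), and n·(−118, 142, 146) − (−24) = 42.
|n| = √(16 + 169 + 256) = 21, so the distance is |42|/21 = 2.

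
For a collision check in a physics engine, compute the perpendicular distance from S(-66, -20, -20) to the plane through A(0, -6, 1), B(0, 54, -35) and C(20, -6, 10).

6/25

AB = (0, 60, -36) and AC = (20, 0, 9), so a normal is n = AB × AC = (540, -720, -1200).
n = (540, -720, -1200); n·P − 3120 = -360; |n| = 1500; distance = 360/1500 = 6/25.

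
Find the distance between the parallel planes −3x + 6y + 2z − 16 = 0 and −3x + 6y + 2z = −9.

Both planes have normal n = (−3, 6, 2), |n| = 7. Any point on the first plane is at distance |(-9) − 16|/|n| = 25/7 from the second.

25/7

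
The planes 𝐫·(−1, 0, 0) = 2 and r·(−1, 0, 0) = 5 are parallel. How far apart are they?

With common normal n = (−1, 0, 0) (|n| = 1), the distance is |2 − 5|/|n| = 3/1 = 3.

3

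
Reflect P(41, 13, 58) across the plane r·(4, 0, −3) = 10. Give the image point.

n = (4, 0, −3), |n|² = 25, n·P − 10 = -20, so t = -20/25 = -4/5.
Foot F = P − (-4/5)·n = (221/5, 13, 278/5); the reflection is 2F − P = (237/5, 13, 266/5).

(237/5, 13, 266/5)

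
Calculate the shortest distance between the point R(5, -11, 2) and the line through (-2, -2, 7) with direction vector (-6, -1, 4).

Direction vector d = (-6, -1, 4).
AP = (7, -9, -5); AP·d = -53, |AP|² = 155, |d|² = 53.
distance² = |AP|² − (AP·d)²/|d|² = 155 − 2809/53 = 102, so the distance is √102.

√102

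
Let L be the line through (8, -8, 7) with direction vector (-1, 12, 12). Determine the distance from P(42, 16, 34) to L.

3√145

Direction vector d = (-1, 12, 12).
AP = (34, 24, 27), and AP × d = (-36, -435, 432).
|AP × d|² = 377145 and |d|² = 289, so the distance is √(377145/289) = √1305 = 3√145.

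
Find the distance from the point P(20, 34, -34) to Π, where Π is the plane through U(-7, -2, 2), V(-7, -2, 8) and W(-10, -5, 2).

9√2/2

UV = (0, 0, 6) and UW = (-3, -3, 0), so a normal is n = UV × UW = (18, -18, 0).
Then n·(20, 34, -34) - (-90) = -162.
|n| = √(324 + 324 + 0) = 18√2, so the distance is |-162|/(18√2) = 9√2/2.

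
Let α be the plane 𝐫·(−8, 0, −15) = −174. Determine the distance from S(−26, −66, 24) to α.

22/17

Normal vector n = (−8, 0, −15), and n·(−26, −66, 24) − (−174) = 22.
|n| = √(64 + 0 + 225) = 17, so the distance is |22|/17 = 22/17.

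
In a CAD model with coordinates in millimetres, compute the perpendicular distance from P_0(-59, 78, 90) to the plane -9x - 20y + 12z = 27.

d = |(-9)·(-59) + (-20)·78 + 12·90 − 27| / √(81 + 400 + 144) = |24| / 25 = 24/25.

24/25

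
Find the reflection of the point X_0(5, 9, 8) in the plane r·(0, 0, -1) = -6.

(5, 9, 4)

n = (0, 0, -1), |n|² = 1, n·X_0 − (-6) = -2, so t = -2/1 = -2.
Foot F = X_0 − (-2)·n = (5, 9, 6); the reflection is 2F − X_0 = (5, 9, 4).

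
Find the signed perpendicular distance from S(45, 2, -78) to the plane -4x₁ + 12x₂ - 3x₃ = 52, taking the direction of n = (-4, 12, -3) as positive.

2

n·S − 52 = 26.
|n| = 13, so the signed distance is 26/13 = 2.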